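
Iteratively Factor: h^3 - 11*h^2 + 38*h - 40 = (h - 4)*(h^2 - 7*h + 10) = (h - 4)*(h - 2)*(h - 5)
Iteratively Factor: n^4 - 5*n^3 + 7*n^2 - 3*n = (n - 1)*(n^3 - 4*n^2 + 3*n) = n*(n - 1)*(n^2 - 4*n + 3) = n*(n - 1)^2*(n - 3)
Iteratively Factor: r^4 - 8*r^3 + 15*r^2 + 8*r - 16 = (r - 4)*(r^3 - 4*r^2 - r + 4) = (r - 4)^2*(r^2 - 1) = (r - 4)^2*(r - 1)*(r + 1)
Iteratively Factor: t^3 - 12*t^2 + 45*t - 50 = (t - 2)*(t^2 - 10*t + 25) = (t - 5)*(t - 2)*(t - 5)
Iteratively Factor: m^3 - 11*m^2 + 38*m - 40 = (m - 5)*(m^2 - 6*m + 8) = (m - 5)*(m - 4)*(m - 2)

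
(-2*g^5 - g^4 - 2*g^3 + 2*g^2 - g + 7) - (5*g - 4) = -2*g^5 - g^4 - 2*g^3 + 2*g^2 - 6*g + 11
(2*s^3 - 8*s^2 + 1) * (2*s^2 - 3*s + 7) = 4*s^5 - 22*s^4 + 38*s^3 - 54*s^2 - 3*s + 7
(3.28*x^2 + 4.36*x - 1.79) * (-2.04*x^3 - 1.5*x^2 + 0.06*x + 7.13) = -6.6912*x^5 - 13.8144*x^4 - 2.6916*x^3 + 26.333*x^2 + 30.9794*x - 12.7627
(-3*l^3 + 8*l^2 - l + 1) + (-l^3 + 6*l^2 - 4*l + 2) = -4*l^3 + 14*l^2 - 5*l + 3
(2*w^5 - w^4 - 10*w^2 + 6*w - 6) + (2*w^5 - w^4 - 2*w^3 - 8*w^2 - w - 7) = 4*w^5 - 2*w^4 - 2*w^3 - 18*w^2 + 5*w - 13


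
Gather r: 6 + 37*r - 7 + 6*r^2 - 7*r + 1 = 6*r^2 + 30*r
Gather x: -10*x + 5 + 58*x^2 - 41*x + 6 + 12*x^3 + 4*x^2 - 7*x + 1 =12*x^3 + 62*x^2 - 58*x + 12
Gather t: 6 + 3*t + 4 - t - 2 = 2*t + 8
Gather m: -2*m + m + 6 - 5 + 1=2 - m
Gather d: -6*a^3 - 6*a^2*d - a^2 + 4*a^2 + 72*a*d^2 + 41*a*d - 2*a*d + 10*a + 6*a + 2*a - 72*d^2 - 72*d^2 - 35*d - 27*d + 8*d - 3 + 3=-6*a^3 + 3*a^2 + 18*a + d^2*(72*a - 144) + d*(-6*a^2 + 39*a - 54)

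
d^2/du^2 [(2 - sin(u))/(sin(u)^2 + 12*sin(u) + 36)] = (sin(u)^3 - 32*sin(u)^2 + 58*sin(u) + 36)/(sin(u) + 6)^4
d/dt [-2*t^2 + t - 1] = 1 - 4*t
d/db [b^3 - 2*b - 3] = 3*b^2 - 2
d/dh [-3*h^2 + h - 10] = 1 - 6*h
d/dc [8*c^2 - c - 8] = 16*c - 1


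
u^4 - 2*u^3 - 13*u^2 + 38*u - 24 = (u - 3)*(u - 2)*(u - 1)*(u + 4)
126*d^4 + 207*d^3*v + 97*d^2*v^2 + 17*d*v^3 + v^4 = (d + v)*(3*d + v)*(6*d + v)*(7*d + v)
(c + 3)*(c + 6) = c^2 + 9*c + 18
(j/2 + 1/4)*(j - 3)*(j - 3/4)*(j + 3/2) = j^4/2 - 7*j^3/8 - 9*j^2/4 + 27*j/32 + 27/32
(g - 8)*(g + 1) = g^2 - 7*g - 8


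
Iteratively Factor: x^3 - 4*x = (x)*(x^2 - 4) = x*(x - 2)*(x + 2)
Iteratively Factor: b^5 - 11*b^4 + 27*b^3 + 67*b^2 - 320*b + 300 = (b - 5)*(b^4 - 6*b^3 - 3*b^2 + 52*b - 60) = (b - 5)*(b - 2)*(b^3 - 4*b^2 - 11*b + 30) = (b - 5)*(b - 2)^2*(b^2 - 2*b - 15) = (b - 5)^2*(b - 2)^2*(b + 3)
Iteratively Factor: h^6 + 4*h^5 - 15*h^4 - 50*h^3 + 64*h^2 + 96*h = (h - 2)*(h^5 + 6*h^4 - 3*h^3 - 56*h^2 - 48*h) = (h - 2)*(h + 1)*(h^4 + 5*h^3 - 8*h^2 - 48*h) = (h - 3)*(h - 2)*(h + 1)*(h^3 + 8*h^2 + 16*h) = h*(h - 3)*(h - 2)*(h + 1)*(h^2 + 8*h + 16) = h*(h - 3)*(h - 2)*(h + 1)*(h + 4)*(h + 4)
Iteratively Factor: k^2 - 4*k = (k)*(k - 4)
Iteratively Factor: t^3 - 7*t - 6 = (t + 1)*(t^2 - t - 6) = (t - 3)*(t + 1)*(t + 2)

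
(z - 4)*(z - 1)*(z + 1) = z^3 - 4*z^2 - z + 4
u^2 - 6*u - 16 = (u - 8)*(u + 2)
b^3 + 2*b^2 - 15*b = b*(b - 3)*(b + 5)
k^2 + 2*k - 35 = (k - 5)*(k + 7)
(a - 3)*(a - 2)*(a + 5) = a^3 - 19*a + 30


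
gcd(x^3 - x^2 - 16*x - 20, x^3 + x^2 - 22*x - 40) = x^2 - 3*x - 10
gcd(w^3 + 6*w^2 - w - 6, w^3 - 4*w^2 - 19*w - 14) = w + 1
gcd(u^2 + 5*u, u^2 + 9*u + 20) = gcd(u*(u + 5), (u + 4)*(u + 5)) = u + 5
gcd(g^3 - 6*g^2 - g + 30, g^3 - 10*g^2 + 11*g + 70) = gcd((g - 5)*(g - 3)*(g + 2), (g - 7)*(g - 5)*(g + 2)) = g^2 - 3*g - 10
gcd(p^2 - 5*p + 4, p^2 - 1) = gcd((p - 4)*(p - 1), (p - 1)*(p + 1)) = p - 1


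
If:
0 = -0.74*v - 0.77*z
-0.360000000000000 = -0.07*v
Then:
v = 5.14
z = -4.94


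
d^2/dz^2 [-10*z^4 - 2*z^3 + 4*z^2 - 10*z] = -120*z^2 - 12*z + 8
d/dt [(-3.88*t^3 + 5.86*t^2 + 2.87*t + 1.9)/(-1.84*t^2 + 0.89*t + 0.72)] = (7.1392*t^4 - 6.9064*t^3 + 2.1154*t^2 + 15.4304*t + 0.3754)/(3.3856*t^4 - 3.2752*t^3 - 1.8575*t^2 + 1.2816*t + 0.5184)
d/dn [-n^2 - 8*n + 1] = -2*n - 8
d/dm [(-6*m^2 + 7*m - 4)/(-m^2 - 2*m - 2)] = (19*m^2 + 16*m - 22)/(m^4 + 4*m^3 + 8*m^2 + 8*m + 4)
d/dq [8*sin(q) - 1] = 8*cos(q)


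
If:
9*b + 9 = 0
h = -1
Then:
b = -1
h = -1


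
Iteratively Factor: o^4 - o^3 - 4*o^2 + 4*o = (o - 1)*(o^3 - 4*o) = (o - 2)*(o - 1)*(o^2 + 2*o) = o*(o - 2)*(o - 1)*(o + 2)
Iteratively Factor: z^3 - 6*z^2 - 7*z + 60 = (z - 4)*(z^2 - 2*z - 15) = (z - 4)*(z + 3)*(z - 5)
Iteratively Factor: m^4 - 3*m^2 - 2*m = (m)*(m^3 - 3*m - 2) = m*(m + 1)*(m^2 - m - 2) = m*(m - 2)*(m + 1)*(m + 1)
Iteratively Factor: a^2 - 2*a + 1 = (a - 1)*(a - 1)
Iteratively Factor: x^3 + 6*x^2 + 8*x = (x + 2)*(x^2 + 4*x) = x*(x + 2)*(x + 4)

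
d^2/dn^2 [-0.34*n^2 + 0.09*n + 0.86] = -0.680000000000000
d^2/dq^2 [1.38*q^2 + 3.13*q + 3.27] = 2.76000000000000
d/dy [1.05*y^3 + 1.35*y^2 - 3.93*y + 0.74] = 3.15*y^2 + 2.7*y - 3.93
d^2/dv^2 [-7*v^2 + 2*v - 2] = -14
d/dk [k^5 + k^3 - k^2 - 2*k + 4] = 5*k^4 + 3*k^2 - 2*k - 2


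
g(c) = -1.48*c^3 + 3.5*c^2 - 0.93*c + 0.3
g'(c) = -4.44*c^2 + 7.0*c - 0.93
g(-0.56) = 2.18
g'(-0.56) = -6.24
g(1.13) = 1.58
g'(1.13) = 1.31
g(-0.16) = 0.54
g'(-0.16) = -2.16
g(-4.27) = 183.31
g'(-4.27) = -111.77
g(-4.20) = 175.60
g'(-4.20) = -108.65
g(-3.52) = 111.49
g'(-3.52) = -80.58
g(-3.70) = 126.62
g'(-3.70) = -87.61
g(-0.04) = 0.34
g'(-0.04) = -1.22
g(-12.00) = 3072.90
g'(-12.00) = -724.29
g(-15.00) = 5796.75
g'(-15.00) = -1104.93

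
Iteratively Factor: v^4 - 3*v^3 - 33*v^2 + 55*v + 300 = (v + 3)*(v^3 - 6*v^2 - 15*v + 100) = (v - 5)*(v + 3)*(v^2 - v - 20) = (v - 5)^2*(v + 3)*(v + 4)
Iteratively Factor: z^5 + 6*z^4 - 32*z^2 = (z + 4)*(z^4 + 2*z^3 - 8*z^2) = z*(z + 4)*(z^3 + 2*z^2 - 8*z) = z*(z - 2)*(z + 4)*(z^2 + 4*z) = z*(z - 2)*(z + 4)^2*(z)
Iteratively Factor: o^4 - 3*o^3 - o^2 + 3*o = (o - 3)*(o^3 - o) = o*(o - 3)*(o^2 - 1) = o*(o - 3)*(o - 1)*(o + 1)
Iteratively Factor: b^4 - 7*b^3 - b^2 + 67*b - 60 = (b - 5)*(b^3 - 2*b^2 - 11*b + 12) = (b - 5)*(b - 1)*(b^2 - b - 12) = (b - 5)*(b - 1)*(b + 3)*(b - 4)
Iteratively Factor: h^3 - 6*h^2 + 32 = (h + 2)*(h^2 - 8*h + 16) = (h - 4)*(h + 2)*(h - 4)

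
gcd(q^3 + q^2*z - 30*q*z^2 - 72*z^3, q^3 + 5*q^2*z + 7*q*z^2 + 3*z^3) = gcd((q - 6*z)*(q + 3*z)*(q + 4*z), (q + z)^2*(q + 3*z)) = q + 3*z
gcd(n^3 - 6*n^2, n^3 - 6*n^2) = n^3 - 6*n^2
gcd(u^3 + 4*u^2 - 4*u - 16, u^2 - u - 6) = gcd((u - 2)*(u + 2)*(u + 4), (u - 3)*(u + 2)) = u + 2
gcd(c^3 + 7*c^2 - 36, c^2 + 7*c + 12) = c + 3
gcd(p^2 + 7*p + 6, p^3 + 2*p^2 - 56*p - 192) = p + 6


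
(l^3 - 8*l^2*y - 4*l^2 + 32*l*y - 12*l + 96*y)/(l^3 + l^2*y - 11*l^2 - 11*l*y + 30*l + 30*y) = (l^2 - 8*l*y + 2*l - 16*y)/(l^2 + l*y - 5*l - 5*y)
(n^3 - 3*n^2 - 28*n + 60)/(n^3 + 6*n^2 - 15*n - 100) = (n^2 - 8*n + 12)/(n^2 + n - 20)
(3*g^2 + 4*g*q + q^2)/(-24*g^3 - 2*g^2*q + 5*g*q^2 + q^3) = (g + q)/(-8*g^2 + 2*g*q + q^2)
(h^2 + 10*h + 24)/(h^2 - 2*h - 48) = (h + 4)/(h - 8)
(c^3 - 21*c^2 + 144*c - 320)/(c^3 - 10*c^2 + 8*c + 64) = (c^2 - 13*c + 40)/(c^2 - 2*c - 8)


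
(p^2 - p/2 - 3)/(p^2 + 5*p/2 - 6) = (2*p^2 - p - 6)/(2*p^2 + 5*p - 12)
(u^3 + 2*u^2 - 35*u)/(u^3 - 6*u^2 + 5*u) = (u + 7)/(u - 1)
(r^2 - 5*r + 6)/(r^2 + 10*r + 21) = (r^2 - 5*r + 6)/(r^2 + 10*r + 21)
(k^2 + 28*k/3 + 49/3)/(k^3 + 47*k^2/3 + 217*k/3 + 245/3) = (3*k + 7)/(3*k^2 + 26*k + 35)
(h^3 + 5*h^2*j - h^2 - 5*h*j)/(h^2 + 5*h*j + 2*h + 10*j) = h*(h - 1)/(h + 2)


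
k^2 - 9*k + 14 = (k - 7)*(k - 2)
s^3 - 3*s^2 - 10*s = s*(s - 5)*(s + 2)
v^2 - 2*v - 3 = (v - 3)*(v + 1)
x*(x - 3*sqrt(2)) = x^2 - 3*sqrt(2)*x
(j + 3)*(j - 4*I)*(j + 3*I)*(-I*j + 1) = -I*j^4 - 3*I*j^3 - 13*I*j^2 + 12*j - 39*I*j + 36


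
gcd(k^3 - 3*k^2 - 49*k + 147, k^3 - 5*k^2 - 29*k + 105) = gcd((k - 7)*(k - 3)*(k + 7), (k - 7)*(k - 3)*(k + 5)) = k^2 - 10*k + 21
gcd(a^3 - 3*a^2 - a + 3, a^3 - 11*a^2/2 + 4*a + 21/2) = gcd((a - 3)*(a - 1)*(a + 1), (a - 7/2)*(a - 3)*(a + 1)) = a^2 - 2*a - 3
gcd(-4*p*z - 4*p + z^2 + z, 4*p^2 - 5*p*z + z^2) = -4*p + z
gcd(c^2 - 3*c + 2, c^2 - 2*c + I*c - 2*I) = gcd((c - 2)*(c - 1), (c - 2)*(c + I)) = c - 2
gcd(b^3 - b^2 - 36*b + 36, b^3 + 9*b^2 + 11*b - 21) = b - 1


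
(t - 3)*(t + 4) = t^2 + t - 12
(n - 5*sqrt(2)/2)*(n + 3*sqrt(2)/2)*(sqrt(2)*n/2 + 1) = sqrt(2)*n^3/2 - 19*sqrt(2)*n/4 - 15/2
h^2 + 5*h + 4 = (h + 1)*(h + 4)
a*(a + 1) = a^2 + a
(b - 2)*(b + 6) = b^2 + 4*b - 12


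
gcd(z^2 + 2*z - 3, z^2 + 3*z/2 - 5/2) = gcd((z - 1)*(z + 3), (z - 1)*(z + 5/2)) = z - 1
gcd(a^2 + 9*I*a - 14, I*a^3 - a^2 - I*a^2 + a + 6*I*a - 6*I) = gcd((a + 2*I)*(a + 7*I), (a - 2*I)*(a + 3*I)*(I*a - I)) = 1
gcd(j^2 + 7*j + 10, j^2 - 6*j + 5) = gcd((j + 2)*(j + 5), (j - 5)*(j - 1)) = 1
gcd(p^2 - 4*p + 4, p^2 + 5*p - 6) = 1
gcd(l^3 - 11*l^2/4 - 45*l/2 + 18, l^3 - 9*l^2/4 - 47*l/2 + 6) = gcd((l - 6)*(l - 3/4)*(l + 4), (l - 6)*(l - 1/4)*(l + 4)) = l^2 - 2*l - 24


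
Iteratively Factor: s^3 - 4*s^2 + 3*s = (s - 3)*(s^2 - s) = s*(s - 3)*(s - 1)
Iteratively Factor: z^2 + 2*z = (z + 2)*(z)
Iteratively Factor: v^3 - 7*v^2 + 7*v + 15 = (v + 1)*(v^2 - 8*v + 15) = (v - 3)*(v + 1)*(v - 5)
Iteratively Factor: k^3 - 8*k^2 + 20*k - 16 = (k - 4)*(k^2 - 4*k + 4) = (k - 4)*(k - 2)*(k - 2)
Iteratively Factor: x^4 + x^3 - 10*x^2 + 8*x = (x)*(x^3 + x^2 - 10*x + 8) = x*(x + 4)*(x^2 - 3*x + 2) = x*(x - 1)*(x + 4)*(x - 2)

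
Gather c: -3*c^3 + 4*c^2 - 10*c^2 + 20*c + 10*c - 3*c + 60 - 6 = -3*c^3 - 6*c^2 + 27*c + 54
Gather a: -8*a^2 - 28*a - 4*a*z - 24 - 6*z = -8*a^2 + a*(-4*z - 28) - 6*z - 24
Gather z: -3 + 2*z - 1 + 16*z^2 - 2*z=16*z^2 - 4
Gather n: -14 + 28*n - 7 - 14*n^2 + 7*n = -14*n^2 + 35*n - 21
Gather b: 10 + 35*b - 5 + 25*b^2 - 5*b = 25*b^2 + 30*b + 5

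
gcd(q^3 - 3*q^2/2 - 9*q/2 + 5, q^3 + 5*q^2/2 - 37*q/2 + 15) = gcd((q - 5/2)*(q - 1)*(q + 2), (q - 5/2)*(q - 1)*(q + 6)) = q^2 - 7*q/2 + 5/2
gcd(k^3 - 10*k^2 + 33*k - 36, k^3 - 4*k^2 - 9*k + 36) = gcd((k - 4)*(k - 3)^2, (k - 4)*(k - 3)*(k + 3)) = k^2 - 7*k + 12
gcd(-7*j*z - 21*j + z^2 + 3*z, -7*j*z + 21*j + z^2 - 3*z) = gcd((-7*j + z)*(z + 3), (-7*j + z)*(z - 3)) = -7*j + z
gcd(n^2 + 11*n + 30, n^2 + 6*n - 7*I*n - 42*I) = n + 6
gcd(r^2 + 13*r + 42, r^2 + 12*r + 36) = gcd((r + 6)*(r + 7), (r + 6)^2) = r + 6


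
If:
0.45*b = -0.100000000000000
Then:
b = -0.22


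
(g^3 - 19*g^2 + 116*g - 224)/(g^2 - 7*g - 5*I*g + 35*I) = (g^2 - 12*g + 32)/(g - 5*I)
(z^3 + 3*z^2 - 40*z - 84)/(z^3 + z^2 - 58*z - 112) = (z - 6)/(z - 8)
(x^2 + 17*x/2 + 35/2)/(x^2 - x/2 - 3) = (2*x^2 + 17*x + 35)/(2*x^2 - x - 6)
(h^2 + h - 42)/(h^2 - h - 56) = (h - 6)/(h - 8)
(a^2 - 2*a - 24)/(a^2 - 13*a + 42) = (a + 4)/(a - 7)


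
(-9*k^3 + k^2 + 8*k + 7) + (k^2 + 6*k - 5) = -9*k^3 + 2*k^2 + 14*k + 2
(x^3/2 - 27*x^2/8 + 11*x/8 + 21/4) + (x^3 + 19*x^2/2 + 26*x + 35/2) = 3*x^3/2 + 49*x^2/8 + 219*x/8 + 91/4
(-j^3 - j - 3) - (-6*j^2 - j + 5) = -j^3 + 6*j^2 - 8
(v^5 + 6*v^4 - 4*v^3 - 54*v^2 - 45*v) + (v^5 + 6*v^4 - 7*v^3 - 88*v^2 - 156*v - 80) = 2*v^5 + 12*v^4 - 11*v^3 - 142*v^2 - 201*v - 80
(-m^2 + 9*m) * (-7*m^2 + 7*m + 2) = 7*m^4 - 70*m^3 + 61*m^2 + 18*m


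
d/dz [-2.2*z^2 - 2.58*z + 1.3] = -4.4*z - 2.58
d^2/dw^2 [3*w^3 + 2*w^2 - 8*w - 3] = 18*w + 4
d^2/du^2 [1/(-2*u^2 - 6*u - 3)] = 4*(2*u^2 + 6*u - 2*(2*u + 3)^2 + 3)/(2*u^2 + 6*u + 3)^3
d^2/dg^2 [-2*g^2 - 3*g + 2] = -4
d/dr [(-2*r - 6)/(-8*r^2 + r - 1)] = 2*(8*r^2 - r - (r + 3)*(16*r - 1) + 1)/(8*r^2 - r + 1)^2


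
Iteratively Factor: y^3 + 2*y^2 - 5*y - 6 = (y + 3)*(y^2 - y - 2) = (y + 1)*(y + 3)*(y - 2)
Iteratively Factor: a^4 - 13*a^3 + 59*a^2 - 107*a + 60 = (a - 5)*(a^3 - 8*a^2 + 19*a - 12) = (a - 5)*(a - 4)*(a^2 - 4*a + 3) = (a - 5)*(a - 4)*(a - 1)*(a - 3)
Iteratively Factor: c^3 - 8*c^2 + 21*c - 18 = (c - 2)*(c^2 - 6*c + 9) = (c - 3)*(c - 2)*(c - 3)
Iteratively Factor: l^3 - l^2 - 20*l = (l - 5)*(l^2 + 4*l) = (l - 5)*(l + 4)*(l)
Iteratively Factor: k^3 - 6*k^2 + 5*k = (k)*(k^2 - 6*k + 5) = k*(k - 1)*(k - 5)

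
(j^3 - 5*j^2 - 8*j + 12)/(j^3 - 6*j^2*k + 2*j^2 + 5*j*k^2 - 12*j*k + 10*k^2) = (j^2 - 7*j + 6)/(j^2 - 6*j*k + 5*k^2)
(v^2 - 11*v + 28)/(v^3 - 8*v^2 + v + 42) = (v - 4)/(v^2 - v - 6)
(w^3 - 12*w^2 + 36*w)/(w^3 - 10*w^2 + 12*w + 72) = w/(w + 2)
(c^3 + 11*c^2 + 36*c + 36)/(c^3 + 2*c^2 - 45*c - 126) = (c + 2)/(c - 7)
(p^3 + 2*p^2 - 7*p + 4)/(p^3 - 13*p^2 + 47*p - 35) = (p^2 + 3*p - 4)/(p^2 - 12*p + 35)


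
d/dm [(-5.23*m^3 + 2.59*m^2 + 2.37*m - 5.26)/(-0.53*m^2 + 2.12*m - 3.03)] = (2.7719*m^4 - 22.1752*m^3 + 54.2876*m^2 - 21.271*m + 3.9701)/(0.2809*m^4 - 2.2472*m^3 + 7.7062*m^2 - 12.8472*m + 9.1809)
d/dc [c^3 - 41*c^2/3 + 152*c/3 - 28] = 3*c^2 - 82*c/3 + 152/3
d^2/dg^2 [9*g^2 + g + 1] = 18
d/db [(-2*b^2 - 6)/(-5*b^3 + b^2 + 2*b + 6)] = 2*(-5*b^4 - 47*b^2 - 6*b + 6)/(25*b^6 - 10*b^5 - 19*b^4 - 56*b^3 + 16*b^2 + 24*b + 36)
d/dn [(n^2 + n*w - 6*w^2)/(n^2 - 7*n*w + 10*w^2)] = -8*w/(n^2 - 10*n*w + 25*w^2)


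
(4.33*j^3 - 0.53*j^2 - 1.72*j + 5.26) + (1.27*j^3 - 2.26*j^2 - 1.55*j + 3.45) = 5.6*j^3 - 2.79*j^2 - 3.27*j + 8.71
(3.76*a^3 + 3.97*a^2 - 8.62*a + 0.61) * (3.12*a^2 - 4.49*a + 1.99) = 11.7312*a^5 - 4.496*a^4 - 37.2373*a^3 + 48.5073*a^2 - 19.8927*a + 1.2139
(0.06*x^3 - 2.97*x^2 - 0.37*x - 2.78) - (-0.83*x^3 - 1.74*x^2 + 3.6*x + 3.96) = 0.89*x^3 - 1.23*x^2 - 3.97*x - 6.74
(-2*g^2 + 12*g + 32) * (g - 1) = -2*g^3 + 14*g^2 + 20*g - 32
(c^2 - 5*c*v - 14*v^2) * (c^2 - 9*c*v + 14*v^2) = c^4 - 14*c^3*v + 45*c^2*v^2 + 56*c*v^3 - 196*v^4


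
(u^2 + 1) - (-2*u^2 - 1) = 3*u^2 + 2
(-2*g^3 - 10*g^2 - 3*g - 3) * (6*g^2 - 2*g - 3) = -12*g^5 - 56*g^4 + 8*g^3 + 18*g^2 + 15*g + 9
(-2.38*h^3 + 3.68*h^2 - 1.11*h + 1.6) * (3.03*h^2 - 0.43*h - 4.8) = -7.2114*h^5 + 12.1738*h^4 + 6.4783*h^3 - 12.3387*h^2 + 4.64*h - 7.68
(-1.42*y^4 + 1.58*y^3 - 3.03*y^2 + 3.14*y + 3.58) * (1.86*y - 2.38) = -2.6412*y^5 + 6.3184*y^4 - 9.3962*y^3 + 13.0518*y^2 - 0.8144*y - 8.5204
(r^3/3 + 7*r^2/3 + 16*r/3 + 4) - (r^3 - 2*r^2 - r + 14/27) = -2*r^3/3 + 13*r^2/3 + 19*r/3 + 94/27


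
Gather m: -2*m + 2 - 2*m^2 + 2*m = 2 - 2*m^2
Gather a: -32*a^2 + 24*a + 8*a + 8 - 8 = -32*a^2 + 32*a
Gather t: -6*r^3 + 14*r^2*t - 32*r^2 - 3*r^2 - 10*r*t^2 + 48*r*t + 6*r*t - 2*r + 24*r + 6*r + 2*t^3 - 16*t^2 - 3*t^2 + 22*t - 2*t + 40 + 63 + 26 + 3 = -6*r^3 - 35*r^2 + 28*r + 2*t^3 + t^2*(-10*r - 19) + t*(14*r^2 + 54*r + 20) + 132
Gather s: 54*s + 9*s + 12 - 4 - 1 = 63*s + 7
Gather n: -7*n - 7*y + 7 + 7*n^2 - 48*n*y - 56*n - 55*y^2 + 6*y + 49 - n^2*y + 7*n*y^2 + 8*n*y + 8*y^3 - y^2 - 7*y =n^2*(7 - y) + n*(7*y^2 - 40*y - 63) + 8*y^3 - 56*y^2 - 8*y + 56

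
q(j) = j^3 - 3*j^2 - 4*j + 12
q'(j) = 3*j^2 - 6*j - 4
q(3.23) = 1.48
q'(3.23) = 7.92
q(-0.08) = 12.30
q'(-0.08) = -3.50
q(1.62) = 1.90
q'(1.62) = -5.85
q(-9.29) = -1011.52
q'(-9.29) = 310.65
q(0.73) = 7.87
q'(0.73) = -6.78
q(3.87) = 9.55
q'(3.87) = 17.71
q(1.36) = 3.53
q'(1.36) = -6.61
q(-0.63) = 13.08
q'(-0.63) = 0.97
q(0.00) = 12.00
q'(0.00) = -4.00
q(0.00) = 12.00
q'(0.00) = -4.00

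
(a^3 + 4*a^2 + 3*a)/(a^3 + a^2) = (a + 3)/a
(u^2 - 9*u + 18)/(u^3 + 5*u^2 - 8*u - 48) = (u - 6)/(u^2 + 8*u + 16)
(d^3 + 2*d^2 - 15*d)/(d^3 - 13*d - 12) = d*(-d^2 - 2*d + 15)/(-d^3 + 13*d + 12)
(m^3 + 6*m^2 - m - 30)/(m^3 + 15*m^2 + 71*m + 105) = (m - 2)/(m + 7)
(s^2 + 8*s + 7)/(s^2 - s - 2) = (s + 7)/(s - 2)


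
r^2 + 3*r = r*(r + 3)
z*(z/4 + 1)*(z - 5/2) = z^3/4 + 3*z^2/8 - 5*z/2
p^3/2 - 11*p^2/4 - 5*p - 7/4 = (p/2 + 1/2)*(p - 7)*(p + 1/2)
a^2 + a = a*(a + 1)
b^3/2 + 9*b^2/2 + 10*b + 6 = (b/2 + 1)*(b + 1)*(b + 6)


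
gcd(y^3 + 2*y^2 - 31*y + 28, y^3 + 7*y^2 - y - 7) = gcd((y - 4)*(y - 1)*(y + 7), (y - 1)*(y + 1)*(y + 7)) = y^2 + 6*y - 7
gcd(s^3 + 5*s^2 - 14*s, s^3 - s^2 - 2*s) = s^2 - 2*s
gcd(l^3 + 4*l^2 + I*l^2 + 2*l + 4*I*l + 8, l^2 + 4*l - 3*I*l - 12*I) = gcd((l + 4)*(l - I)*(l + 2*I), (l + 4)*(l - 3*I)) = l + 4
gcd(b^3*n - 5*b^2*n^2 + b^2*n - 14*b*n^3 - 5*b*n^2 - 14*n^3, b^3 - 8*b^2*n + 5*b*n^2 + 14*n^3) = b - 7*n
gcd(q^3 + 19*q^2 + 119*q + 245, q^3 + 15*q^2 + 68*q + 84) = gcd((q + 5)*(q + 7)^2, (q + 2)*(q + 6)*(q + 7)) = q + 7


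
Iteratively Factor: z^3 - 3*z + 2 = (z - 1)*(z^2 + z - 2) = (z - 1)^2*(z + 2)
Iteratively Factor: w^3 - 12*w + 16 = (w + 4)*(w^2 - 4*w + 4) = (w - 2)*(w + 4)*(w - 2)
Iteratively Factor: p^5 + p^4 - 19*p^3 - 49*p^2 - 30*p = (p + 3)*(p^4 - 2*p^3 - 13*p^2 - 10*p) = p*(p + 3)*(p^3 - 2*p^2 - 13*p - 10) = p*(p - 5)*(p + 3)*(p^2 + 3*p + 2) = p*(p - 5)*(p + 2)*(p + 3)*(p + 1)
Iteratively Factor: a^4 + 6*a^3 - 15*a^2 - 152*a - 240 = (a + 3)*(a^3 + 3*a^2 - 24*a - 80) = (a - 5)*(a + 3)*(a^2 + 8*a + 16) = (a - 5)*(a + 3)*(a + 4)*(a + 4)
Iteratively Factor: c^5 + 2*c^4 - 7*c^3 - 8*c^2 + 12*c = (c - 1)*(c^4 + 3*c^3 - 4*c^2 - 12*c) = (c - 1)*(c + 3)*(c^3 - 4*c) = (c - 2)*(c - 1)*(c + 3)*(c^2 + 2*c) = (c - 2)*(c - 1)*(c + 2)*(c + 3)*(c)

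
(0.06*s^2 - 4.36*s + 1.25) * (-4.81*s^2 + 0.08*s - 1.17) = -0.2886*s^4 + 20.9764*s^3 - 6.4315*s^2 + 5.2012*s - 1.4625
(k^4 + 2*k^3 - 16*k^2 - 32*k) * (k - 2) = k^5 - 20*k^3 + 64*k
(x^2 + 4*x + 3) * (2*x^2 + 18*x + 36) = 2*x^4 + 26*x^3 + 114*x^2 + 198*x + 108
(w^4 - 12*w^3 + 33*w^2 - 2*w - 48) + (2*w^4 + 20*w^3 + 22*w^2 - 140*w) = 3*w^4 + 8*w^3 + 55*w^2 - 142*w - 48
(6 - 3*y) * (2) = 12 - 6*y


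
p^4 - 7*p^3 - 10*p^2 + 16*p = p*(p - 8)*(p - 1)*(p + 2)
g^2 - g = g*(g - 1)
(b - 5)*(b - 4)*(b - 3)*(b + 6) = b^4 - 6*b^3 - 25*b^2 + 222*b - 360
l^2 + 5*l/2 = l*(l + 5/2)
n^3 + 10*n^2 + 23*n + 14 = (n + 1)*(n + 2)*(n + 7)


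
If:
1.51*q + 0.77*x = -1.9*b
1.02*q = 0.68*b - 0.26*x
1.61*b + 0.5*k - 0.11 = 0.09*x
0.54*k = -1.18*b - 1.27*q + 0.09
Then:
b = -0.01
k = 0.29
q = -0.04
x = 0.11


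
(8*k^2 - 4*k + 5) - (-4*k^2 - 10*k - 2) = 12*k^2 + 6*k + 7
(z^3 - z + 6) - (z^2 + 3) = z^3 - z^2 - z + 3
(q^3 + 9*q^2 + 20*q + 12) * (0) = 0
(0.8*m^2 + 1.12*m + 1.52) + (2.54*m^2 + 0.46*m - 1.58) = 3.34*m^2 + 1.58*m - 0.0600000000000001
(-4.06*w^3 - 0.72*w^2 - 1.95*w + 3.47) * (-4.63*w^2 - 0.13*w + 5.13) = 18.7978*w^5 + 3.8614*w^4 - 11.7057*w^3 - 19.5062*w^2 - 10.4546*w + 17.8011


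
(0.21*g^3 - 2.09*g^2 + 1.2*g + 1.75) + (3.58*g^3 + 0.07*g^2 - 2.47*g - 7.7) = 3.79*g^3 - 2.02*g^2 - 1.27*g - 5.95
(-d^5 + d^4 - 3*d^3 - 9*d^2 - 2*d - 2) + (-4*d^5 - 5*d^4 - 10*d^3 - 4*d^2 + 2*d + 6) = -5*d^5 - 4*d^4 - 13*d^3 - 13*d^2 + 4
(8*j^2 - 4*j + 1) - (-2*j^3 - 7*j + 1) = 2*j^3 + 8*j^2 + 3*j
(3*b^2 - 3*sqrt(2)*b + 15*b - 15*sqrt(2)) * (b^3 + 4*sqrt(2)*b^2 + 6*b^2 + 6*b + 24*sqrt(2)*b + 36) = 3*b^5 + 9*sqrt(2)*b^4 + 33*b^4 + 84*b^3 + 99*sqrt(2)*b^3 - 66*b^2 + 252*sqrt(2)*b^2 - 198*sqrt(2)*b - 180*b - 540*sqrt(2)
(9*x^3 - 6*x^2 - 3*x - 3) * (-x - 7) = -9*x^4 - 57*x^3 + 45*x^2 + 24*x + 21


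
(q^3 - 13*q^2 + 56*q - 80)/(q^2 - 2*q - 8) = (q^2 - 9*q + 20)/(q + 2)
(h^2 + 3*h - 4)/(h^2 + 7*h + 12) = (h - 1)/(h + 3)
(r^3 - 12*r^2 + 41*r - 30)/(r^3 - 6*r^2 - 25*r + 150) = (r - 1)/(r + 5)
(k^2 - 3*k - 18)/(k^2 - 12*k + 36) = (k + 3)/(k - 6)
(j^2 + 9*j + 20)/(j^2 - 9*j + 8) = (j^2 + 9*j + 20)/(j^2 - 9*j + 8)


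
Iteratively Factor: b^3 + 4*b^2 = (b)*(b^2 + 4*b) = b*(b + 4)*(b)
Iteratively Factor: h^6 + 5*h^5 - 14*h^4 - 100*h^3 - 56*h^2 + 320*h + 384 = (h + 2)*(h^5 + 3*h^4 - 20*h^3 - 60*h^2 + 64*h + 192) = (h + 2)*(h + 3)*(h^4 - 20*h^2 + 64) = (h - 4)*(h + 2)*(h + 3)*(h^3 + 4*h^2 - 4*h - 16) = (h - 4)*(h + 2)*(h + 3)*(h + 4)*(h^2 - 4) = (h - 4)*(h - 2)*(h + 2)*(h + 3)*(h + 4)*(h + 2)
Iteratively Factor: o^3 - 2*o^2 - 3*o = (o - 3)*(o^2 + o) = o*(o - 3)*(o + 1)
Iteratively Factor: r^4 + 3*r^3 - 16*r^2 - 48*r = (r - 4)*(r^3 + 7*r^2 + 12*r) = (r - 4)*(r + 4)*(r^2 + 3*r) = (r - 4)*(r + 3)*(r + 4)*(r)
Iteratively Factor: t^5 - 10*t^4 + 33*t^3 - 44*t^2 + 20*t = (t - 5)*(t^4 - 5*t^3 + 8*t^2 - 4*t) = (t - 5)*(t - 2)*(t^3 - 3*t^2 + 2*t) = t*(t - 5)*(t - 2)*(t^2 - 3*t + 2) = t*(t - 5)*(t - 2)*(t - 1)*(t - 2)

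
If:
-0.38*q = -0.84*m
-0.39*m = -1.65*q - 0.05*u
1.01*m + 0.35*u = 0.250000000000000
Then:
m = -0.01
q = -0.03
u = 0.75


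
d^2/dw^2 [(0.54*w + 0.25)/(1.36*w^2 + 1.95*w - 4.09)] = ((0.54*w + 0.25)*(2.72*w + 1.95)*(5.44*w + 3.9) - (4.4064*w + 2.786)*(1.36*w^2 + 1.95*w - 4.09))/(1.36*w^2 + 1.95*w - 4.09)^3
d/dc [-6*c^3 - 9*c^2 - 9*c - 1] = -18*c^2 - 18*c - 9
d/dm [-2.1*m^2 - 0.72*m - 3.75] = -4.2*m - 0.72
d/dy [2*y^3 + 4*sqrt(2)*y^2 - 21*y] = 6*y^2 + 8*sqrt(2)*y - 21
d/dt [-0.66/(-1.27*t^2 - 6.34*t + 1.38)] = (-1.6764*t - 4.1844)/(1.27*t^2 + 6.34*t - 1.38)^2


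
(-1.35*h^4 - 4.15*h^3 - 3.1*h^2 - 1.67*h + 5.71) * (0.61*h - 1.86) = -0.8235*h^5 - 0.0205000000000002*h^4 + 5.828*h^3 + 4.7473*h^2 + 6.5893*h - 10.6206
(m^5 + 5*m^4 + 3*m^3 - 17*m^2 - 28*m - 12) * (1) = m^5 + 5*m^4 + 3*m^3 - 17*m^2 - 28*m - 12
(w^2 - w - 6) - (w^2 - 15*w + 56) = 14*w - 62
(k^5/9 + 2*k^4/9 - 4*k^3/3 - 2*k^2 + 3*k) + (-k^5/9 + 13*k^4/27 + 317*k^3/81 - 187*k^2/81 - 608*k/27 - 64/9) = 19*k^4/27 + 209*k^3/81 - 349*k^2/81 - 527*k/27 - 64/9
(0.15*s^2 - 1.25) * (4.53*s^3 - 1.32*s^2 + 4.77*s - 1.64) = 0.6795*s^5 - 0.198*s^4 - 4.947*s^3 + 1.404*s^2 - 5.9625*s + 2.05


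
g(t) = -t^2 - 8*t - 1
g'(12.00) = -32.00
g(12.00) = -241.00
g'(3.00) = -14.00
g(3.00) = -34.00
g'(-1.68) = -4.64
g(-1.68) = 9.62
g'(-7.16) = 6.32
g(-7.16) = 5.01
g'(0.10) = -8.20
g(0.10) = -1.81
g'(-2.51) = -2.98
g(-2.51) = 12.78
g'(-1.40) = -5.20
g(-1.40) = 8.24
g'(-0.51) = -6.98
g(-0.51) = 2.82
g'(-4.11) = 0.22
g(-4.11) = 14.99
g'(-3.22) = -1.56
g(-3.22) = 14.39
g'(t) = -2*t - 8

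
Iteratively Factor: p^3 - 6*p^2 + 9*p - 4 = (p - 1)*(p^2 - 5*p + 4) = (p - 1)^2*(p - 4)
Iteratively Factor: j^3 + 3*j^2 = (j)*(j^2 + 3*j) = j^2*(j + 3)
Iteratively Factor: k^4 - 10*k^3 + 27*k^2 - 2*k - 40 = (k - 5)*(k^3 - 5*k^2 + 2*k + 8) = (k - 5)*(k + 1)*(k^2 - 6*k + 8) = (k - 5)*(k - 4)*(k + 1)*(k - 2)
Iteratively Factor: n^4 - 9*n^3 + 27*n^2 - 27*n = (n - 3)*(n^3 - 6*n^2 + 9*n) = n*(n - 3)*(n^2 - 6*n + 9) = n*(n - 3)^2*(n - 3)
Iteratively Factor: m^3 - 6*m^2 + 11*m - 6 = (m - 2)*(m^2 - 4*m + 3) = (m - 2)*(m - 1)*(m - 3)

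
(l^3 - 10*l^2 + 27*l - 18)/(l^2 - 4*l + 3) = l - 6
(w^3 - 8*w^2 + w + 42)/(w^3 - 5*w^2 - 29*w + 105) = (w + 2)/(w + 5)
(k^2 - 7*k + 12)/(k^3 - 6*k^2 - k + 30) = (k - 4)/(k^2 - 3*k - 10)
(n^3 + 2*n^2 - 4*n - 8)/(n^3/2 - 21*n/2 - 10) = 2*(-n^3 - 2*n^2 + 4*n + 8)/(-n^3 + 21*n + 20)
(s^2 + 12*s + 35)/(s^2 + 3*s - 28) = (s + 5)/(s - 4)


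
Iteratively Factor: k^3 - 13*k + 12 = (k - 1)*(k^2 + k - 12) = (k - 1)*(k + 4)*(k - 3)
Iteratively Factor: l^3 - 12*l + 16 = (l - 2)*(l^2 + 2*l - 8) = (l - 2)*(l + 4)*(l - 2)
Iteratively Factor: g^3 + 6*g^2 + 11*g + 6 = (g + 1)*(g^2 + 5*g + 6) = (g + 1)*(g + 2)*(g + 3)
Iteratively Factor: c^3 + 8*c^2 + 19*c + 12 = (c + 4)*(c^2 + 4*c + 3) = (c + 3)*(c + 4)*(c + 1)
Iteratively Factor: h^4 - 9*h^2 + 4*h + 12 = (h + 3)*(h^3 - 3*h^2 + 4) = (h - 2)*(h + 3)*(h^2 - h - 2) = (h - 2)^2*(h + 3)*(h + 1)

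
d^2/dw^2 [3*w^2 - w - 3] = 6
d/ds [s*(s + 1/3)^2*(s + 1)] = 4*s^3 + 5*s^2 + 14*s/9 + 1/9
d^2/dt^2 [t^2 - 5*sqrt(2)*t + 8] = 2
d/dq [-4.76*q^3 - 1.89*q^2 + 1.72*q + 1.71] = -14.28*q^2 - 3.78*q + 1.72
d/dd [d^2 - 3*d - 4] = 2*d - 3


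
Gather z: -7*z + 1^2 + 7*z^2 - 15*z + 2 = 7*z^2 - 22*z + 3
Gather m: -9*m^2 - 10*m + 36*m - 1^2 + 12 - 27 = -9*m^2 + 26*m - 16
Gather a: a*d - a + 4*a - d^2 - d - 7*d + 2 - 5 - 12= a*(d + 3) - d^2 - 8*d - 15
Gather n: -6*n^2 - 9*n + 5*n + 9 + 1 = -6*n^2 - 4*n + 10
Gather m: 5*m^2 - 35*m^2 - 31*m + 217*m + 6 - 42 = -30*m^2 + 186*m - 36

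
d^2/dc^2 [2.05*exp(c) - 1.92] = 2.05*exp(c)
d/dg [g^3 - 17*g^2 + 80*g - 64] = 3*g^2 - 34*g + 80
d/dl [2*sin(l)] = 2*cos(l)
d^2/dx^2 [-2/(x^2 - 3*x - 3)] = 4*(-x^2 + 3*x + (2*x - 3)^2 + 3)/(-x^2 + 3*x + 3)^3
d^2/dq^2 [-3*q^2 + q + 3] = -6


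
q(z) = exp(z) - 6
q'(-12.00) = 0.00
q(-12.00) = -6.00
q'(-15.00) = 0.00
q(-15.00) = -6.00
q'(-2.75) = 0.06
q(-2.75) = -5.94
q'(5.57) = 262.43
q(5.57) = 256.43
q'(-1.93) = 0.15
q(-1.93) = -5.85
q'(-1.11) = 0.33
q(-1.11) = -5.67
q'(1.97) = 7.17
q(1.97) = 1.17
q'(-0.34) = 0.71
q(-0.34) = -5.29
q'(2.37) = 10.70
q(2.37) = 4.70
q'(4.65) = 104.58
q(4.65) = 98.58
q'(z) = exp(z)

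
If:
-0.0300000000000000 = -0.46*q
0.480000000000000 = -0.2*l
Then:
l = -2.40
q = 0.07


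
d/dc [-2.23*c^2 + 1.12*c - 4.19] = 1.12 - 4.46*c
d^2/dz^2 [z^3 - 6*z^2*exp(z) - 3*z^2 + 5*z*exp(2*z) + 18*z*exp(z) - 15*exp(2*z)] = -6*z^2*exp(z) + 20*z*exp(2*z) - 6*z*exp(z) + 6*z - 40*exp(2*z) + 24*exp(z) - 6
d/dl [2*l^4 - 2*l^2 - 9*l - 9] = 8*l^3 - 4*l - 9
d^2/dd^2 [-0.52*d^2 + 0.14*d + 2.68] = -1.04000000000000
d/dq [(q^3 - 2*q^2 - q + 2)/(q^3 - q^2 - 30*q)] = (q^4 - 58*q^3 + 53*q^2 + 4*q + 60)/(q^2*(q^4 - 2*q^3 - 59*q^2 + 60*q + 900))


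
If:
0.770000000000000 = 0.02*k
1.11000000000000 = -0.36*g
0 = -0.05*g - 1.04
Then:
No Solution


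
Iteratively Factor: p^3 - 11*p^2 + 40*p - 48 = (p - 3)*(p^2 - 8*p + 16) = (p - 4)*(p - 3)*(p - 4)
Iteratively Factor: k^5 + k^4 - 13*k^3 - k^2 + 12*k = (k - 3)*(k^4 + 4*k^3 - k^2 - 4*k) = (k - 3)*(k + 1)*(k^3 + 3*k^2 - 4*k) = (k - 3)*(k + 1)*(k + 4)*(k^2 - k) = (k - 3)*(k - 1)*(k + 1)*(k + 4)*(k)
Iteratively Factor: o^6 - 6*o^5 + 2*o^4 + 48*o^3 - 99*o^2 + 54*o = (o)*(o^5 - 6*o^4 + 2*o^3 + 48*o^2 - 99*o + 54) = o*(o - 2)*(o^4 - 4*o^3 - 6*o^2 + 36*o - 27) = o*(o - 3)*(o - 2)*(o^3 - o^2 - 9*o + 9) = o*(o - 3)^2*(o - 2)*(o^2 + 2*o - 3) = o*(o - 3)^2*(o - 2)*(o - 1)*(o + 3)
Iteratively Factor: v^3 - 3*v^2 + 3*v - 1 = (v - 1)*(v^2 - 2*v + 1) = (v - 1)^2*(v - 1)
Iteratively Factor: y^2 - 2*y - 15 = (y - 5)*(y + 3)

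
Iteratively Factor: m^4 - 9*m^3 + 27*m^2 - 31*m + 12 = (m - 1)*(m^3 - 8*m^2 + 19*m - 12) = (m - 3)*(m - 1)*(m^2 - 5*m + 4) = (m - 4)*(m - 3)*(m - 1)*(m - 1)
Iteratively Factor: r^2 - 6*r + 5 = (r - 1)*(r - 5)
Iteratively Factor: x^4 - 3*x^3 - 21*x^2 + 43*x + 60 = (x + 4)*(x^3 - 7*x^2 + 7*x + 15) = (x - 5)*(x + 4)*(x^2 - 2*x - 3) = (x - 5)*(x - 3)*(x + 4)*(x + 1)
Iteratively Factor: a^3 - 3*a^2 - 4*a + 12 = (a - 3)*(a^2 - 4) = (a - 3)*(a - 2)*(a + 2)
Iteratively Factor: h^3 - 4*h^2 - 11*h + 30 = (h + 3)*(h^2 - 7*h + 10) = (h - 5)*(h + 3)*(h - 2)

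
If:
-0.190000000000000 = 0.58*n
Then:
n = -0.33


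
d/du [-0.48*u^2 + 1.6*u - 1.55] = 1.6 - 0.96*u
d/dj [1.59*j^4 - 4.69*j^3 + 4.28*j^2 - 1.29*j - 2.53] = 6.36*j^3 - 14.07*j^2 + 8.56*j - 1.29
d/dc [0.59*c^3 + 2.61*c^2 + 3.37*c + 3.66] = 1.77*c^2 + 5.22*c + 3.37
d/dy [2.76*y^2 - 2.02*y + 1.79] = 5.52*y - 2.02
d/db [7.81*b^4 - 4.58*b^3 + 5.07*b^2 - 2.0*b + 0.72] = 31.24*b^3 - 13.74*b^2 + 10.14*b - 2.0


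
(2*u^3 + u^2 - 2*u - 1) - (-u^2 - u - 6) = 2*u^3 + 2*u^2 - u + 5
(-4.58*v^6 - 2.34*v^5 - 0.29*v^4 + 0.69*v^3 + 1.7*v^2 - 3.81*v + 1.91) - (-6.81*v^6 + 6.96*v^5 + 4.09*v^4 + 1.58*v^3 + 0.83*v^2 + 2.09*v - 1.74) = 2.23*v^6 - 9.3*v^5 - 4.38*v^4 - 0.89*v^3 + 0.87*v^2 - 5.9*v + 3.65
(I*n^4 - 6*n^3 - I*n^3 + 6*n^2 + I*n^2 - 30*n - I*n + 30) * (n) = I*n^5 - 6*n^4 - I*n^4 + 6*n^3 + I*n^3 - 30*n^2 - I*n^2 + 30*n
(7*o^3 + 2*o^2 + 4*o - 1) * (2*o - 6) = 14*o^4 - 38*o^3 - 4*o^2 - 26*o + 6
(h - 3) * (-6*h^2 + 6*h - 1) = -6*h^3 + 24*h^2 - 19*h + 3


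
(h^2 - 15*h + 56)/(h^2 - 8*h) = (h - 7)/h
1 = 1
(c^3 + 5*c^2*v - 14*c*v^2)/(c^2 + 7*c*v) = c - 2*v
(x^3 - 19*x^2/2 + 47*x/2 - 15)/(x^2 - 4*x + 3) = (x^2 - 17*x/2 + 15)/(x - 3)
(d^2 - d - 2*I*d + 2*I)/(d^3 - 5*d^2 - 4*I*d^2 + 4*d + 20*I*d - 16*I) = (d - 2*I)/(d^2 - 4*d*(1 + I) + 16*I)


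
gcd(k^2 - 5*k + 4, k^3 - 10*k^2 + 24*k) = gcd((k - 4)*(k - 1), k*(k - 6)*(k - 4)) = k - 4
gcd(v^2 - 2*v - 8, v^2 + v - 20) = v - 4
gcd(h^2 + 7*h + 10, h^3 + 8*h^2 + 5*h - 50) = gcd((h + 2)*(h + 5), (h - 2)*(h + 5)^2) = h + 5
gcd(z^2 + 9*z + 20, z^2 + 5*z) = z + 5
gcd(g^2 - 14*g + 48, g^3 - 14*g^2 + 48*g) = g^2 - 14*g + 48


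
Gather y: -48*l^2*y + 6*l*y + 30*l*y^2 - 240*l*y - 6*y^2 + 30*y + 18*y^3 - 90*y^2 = 18*y^3 + y^2*(30*l - 96) + y*(-48*l^2 - 234*l + 30)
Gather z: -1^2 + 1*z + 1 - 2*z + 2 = 2 - z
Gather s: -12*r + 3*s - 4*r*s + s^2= -12*r + s^2 + s*(3 - 4*r)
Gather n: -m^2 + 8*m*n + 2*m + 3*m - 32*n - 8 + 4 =-m^2 + 5*m + n*(8*m - 32) - 4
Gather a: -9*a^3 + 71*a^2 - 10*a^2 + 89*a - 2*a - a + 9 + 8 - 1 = -9*a^3 + 61*a^2 + 86*a + 16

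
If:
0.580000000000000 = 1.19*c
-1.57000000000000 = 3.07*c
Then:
No Solution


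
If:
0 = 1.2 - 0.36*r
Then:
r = 3.33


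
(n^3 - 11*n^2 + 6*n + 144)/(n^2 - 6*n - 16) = (n^2 - 3*n - 18)/(n + 2)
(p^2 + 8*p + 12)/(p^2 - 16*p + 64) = (p^2 + 8*p + 12)/(p^2 - 16*p + 64)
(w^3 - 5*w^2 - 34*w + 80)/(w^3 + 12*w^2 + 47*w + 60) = (w^2 - 10*w + 16)/(w^2 + 7*w + 12)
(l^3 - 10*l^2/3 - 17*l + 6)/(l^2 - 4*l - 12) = (l^2 + 8*l/3 - 1)/(l + 2)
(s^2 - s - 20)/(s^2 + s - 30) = (s + 4)/(s + 6)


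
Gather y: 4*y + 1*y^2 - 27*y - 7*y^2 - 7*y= -6*y^2 - 30*y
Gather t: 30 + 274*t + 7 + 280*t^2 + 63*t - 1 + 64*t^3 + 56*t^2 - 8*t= 64*t^3 + 336*t^2 + 329*t + 36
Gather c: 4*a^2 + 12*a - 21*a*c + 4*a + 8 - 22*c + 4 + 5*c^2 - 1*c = 4*a^2 + 16*a + 5*c^2 + c*(-21*a - 23) + 12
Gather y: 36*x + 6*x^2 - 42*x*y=6*x^2 - 42*x*y + 36*x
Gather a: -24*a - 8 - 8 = -24*a - 16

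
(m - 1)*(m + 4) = m^2 + 3*m - 4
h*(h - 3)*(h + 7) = h^3 + 4*h^2 - 21*h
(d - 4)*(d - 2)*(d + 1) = d^3 - 5*d^2 + 2*d + 8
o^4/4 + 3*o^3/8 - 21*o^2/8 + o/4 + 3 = (o/4 + 1)*(o - 2)*(o - 3/2)*(o + 1)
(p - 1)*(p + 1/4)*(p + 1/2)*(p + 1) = p^4 + 3*p^3/4 - 7*p^2/8 - 3*p/4 - 1/8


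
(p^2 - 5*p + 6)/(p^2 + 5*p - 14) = (p - 3)/(p + 7)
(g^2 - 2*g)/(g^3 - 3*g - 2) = g/(g^2 + 2*g + 1)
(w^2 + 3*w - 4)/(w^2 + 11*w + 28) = (w - 1)/(w + 7)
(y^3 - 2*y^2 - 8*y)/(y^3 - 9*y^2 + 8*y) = (y^2 - 2*y - 8)/(y^2 - 9*y + 8)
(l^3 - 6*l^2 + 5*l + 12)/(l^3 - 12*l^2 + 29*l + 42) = (l^2 - 7*l + 12)/(l^2 - 13*l + 42)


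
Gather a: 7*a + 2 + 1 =7*a + 3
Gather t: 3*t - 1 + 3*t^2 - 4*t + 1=3*t^2 - t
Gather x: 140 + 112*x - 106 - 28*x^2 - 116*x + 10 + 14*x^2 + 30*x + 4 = -14*x^2 + 26*x + 48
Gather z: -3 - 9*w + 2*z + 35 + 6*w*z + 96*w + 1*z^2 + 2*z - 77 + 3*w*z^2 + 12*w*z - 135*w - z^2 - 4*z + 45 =3*w*z^2 + 18*w*z - 48*w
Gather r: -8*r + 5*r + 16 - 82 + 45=-3*r - 21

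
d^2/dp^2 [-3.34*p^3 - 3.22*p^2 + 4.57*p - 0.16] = -20.04*p - 6.44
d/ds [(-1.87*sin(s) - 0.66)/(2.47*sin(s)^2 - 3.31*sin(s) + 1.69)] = (4.6189*sin(s)^2 + 3.2604*sin(s) - 5.3449)*cos(s)/(6.1009*sin(s)^4 - 16.3514*sin(s)^3 + 19.3047*sin(s)^2 - 11.1878*sin(s) + 2.8561)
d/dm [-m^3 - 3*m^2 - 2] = 3*m*(-m - 2)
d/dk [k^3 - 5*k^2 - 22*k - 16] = 3*k^2 - 10*k - 22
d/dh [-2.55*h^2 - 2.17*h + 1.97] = -5.1*h - 2.17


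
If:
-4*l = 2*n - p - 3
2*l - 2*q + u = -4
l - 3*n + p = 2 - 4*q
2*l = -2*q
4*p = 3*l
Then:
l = 52/21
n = -53/21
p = 13/7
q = -52/21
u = -292/21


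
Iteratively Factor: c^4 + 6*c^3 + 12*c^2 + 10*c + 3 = (c + 1)*(c^3 + 5*c^2 + 7*c + 3) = (c + 1)^2*(c^2 + 4*c + 3) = (c + 1)^3*(c + 3)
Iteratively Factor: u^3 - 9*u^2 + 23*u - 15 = (u - 3)*(u^2 - 6*u + 5) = (u - 5)*(u - 3)*(u - 1)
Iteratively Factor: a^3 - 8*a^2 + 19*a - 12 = (a - 1)*(a^2 - 7*a + 12) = (a - 3)*(a - 1)*(a - 4)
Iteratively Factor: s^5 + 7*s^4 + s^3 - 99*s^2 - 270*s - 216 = (s + 3)*(s^4 + 4*s^3 - 11*s^2 - 66*s - 72) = (s + 3)^2*(s^3 + s^2 - 14*s - 24) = (s + 2)*(s + 3)^2*(s^2 - s - 12) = (s + 2)*(s + 3)^3*(s - 4)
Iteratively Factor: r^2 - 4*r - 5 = (r + 1)*(r - 5)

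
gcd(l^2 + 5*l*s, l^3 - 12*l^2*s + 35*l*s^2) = l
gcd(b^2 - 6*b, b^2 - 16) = 1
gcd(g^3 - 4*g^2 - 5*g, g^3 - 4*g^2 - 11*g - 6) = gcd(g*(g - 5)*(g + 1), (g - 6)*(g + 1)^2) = g + 1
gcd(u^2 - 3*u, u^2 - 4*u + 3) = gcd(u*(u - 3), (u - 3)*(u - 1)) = u - 3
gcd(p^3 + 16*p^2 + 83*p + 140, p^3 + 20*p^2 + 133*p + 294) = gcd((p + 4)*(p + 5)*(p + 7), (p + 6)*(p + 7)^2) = p + 7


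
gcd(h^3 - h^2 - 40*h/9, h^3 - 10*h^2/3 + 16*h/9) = h^2 - 8*h/3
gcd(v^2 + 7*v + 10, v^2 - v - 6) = v + 2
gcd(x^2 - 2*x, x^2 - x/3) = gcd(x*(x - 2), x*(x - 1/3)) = x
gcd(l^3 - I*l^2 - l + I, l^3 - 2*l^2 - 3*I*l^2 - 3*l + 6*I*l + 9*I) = l + 1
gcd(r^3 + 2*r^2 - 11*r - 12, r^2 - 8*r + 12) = 1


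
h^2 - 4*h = h*(h - 4)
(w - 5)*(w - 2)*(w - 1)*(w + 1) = w^4 - 7*w^3 + 9*w^2 + 7*w - 10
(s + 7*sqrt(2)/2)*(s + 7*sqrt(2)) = s^2 + 21*sqrt(2)*s/2 + 49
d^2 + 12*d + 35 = (d + 5)*(d + 7)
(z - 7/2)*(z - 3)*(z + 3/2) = z^3 - 5*z^2 + 3*z/4 + 63/4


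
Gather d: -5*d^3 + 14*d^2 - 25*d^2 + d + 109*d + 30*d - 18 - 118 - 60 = -5*d^3 - 11*d^2 + 140*d - 196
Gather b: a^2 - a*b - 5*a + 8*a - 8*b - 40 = a^2 + 3*a + b*(-a - 8) - 40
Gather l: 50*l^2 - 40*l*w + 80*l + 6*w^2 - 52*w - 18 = 50*l^2 + l*(80 - 40*w) + 6*w^2 - 52*w - 18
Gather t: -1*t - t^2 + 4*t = -t^2 + 3*t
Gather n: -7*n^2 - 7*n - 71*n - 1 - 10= -7*n^2 - 78*n - 11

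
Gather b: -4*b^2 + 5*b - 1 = -4*b^2 + 5*b - 1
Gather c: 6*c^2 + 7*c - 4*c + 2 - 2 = 6*c^2 + 3*c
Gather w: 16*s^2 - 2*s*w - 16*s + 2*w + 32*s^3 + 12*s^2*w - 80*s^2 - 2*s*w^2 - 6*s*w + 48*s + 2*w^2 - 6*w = 32*s^3 - 64*s^2 + 32*s + w^2*(2 - 2*s) + w*(12*s^2 - 8*s - 4)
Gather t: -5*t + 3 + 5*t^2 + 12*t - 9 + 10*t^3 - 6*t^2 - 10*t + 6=10*t^3 - t^2 - 3*t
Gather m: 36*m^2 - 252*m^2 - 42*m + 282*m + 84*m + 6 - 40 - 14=-216*m^2 + 324*m - 48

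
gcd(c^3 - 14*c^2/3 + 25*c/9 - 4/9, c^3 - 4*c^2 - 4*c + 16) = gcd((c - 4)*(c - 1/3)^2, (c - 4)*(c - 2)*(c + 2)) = c - 4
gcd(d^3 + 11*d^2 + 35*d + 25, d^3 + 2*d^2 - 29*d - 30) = d + 1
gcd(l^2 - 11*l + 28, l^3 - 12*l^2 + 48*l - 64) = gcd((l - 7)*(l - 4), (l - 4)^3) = l - 4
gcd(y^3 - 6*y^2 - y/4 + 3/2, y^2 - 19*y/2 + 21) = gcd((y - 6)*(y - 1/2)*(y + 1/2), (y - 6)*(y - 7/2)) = y - 6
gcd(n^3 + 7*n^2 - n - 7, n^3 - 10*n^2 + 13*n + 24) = n + 1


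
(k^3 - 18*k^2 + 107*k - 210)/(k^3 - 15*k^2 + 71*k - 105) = (k - 6)/(k - 3)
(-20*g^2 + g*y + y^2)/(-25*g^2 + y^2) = (-4*g + y)/(-5*g + y)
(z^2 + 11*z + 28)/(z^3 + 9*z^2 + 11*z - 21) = (z + 4)/(z^2 + 2*z - 3)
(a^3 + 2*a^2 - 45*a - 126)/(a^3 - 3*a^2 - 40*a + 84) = (a + 3)/(a - 2)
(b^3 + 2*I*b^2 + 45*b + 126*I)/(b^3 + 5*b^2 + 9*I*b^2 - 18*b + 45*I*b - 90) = (b - 7*I)/(b + 5)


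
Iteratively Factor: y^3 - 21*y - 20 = (y + 4)*(y^2 - 4*y - 5) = (y - 5)*(y + 4)*(y + 1)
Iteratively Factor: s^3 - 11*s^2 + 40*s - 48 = (s - 4)*(s^2 - 7*s + 12) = (s - 4)^2*(s - 3)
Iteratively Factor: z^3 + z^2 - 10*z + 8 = (z - 2)*(z^2 + 3*z - 4) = (z - 2)*(z + 4)*(z - 1)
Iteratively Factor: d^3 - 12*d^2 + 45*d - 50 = (d - 5)*(d^2 - 7*d + 10) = (d - 5)*(d - 2)*(d - 5)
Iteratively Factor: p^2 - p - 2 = (p - 2)*(p + 1)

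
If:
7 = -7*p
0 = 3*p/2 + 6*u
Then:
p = -1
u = 1/4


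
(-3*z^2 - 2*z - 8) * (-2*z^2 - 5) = 6*z^4 + 4*z^3 + 31*z^2 + 10*z + 40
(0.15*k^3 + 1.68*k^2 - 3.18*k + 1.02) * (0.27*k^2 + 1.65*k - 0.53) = 0.0405*k^5 + 0.7011*k^4 + 1.8339*k^3 - 5.862*k^2 + 3.3684*k - 0.5406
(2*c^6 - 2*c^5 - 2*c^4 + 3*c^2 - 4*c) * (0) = 0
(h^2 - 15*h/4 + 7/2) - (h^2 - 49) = 105/2 - 15*h/4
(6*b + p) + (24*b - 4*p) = 30*b - 3*p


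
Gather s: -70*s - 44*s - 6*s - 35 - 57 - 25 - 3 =-120*s - 120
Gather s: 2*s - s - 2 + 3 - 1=s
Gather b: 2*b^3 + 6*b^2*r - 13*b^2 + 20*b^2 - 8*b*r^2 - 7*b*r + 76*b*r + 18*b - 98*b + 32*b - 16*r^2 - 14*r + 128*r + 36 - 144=2*b^3 + b^2*(6*r + 7) + b*(-8*r^2 + 69*r - 48) - 16*r^2 + 114*r - 108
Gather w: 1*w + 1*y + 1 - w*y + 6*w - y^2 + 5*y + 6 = w*(7 - y) - y^2 + 6*y + 7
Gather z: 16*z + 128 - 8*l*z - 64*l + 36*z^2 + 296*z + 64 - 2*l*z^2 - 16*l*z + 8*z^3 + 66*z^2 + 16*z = -64*l + 8*z^3 + z^2*(102 - 2*l) + z*(328 - 24*l) + 192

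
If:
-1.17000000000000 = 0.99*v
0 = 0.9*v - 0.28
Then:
No Solution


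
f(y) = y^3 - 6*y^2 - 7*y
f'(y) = 3*y^2 - 12*y - 7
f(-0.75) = 1.45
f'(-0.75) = 3.69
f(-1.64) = -9.07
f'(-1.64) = 20.75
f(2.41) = -37.72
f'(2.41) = -18.50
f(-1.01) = -0.08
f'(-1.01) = 8.18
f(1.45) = -19.72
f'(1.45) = -18.09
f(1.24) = -16.00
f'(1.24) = -17.27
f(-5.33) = -284.56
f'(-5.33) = 142.19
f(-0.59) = 1.84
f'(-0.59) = 1.12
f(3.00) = -48.00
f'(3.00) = -16.00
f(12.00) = 780.00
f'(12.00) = 281.00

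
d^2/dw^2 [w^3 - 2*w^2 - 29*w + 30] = 6*w - 4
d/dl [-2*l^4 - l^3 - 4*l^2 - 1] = l*(-8*l^2 - 3*l - 8)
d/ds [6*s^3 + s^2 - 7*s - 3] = 18*s^2 + 2*s - 7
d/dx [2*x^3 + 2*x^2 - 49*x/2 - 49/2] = 6*x^2 + 4*x - 49/2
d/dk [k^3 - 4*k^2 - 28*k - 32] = 3*k^2 - 8*k - 28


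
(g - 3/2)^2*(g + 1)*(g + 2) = g^4 - 19*g^2/4 + 3*g/4 + 9/2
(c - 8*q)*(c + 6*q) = c^2 - 2*c*q - 48*q^2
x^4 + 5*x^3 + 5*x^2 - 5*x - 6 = (x - 1)*(x + 1)*(x + 2)*(x + 3)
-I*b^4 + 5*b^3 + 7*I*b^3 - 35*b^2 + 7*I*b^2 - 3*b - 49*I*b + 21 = (b - 7)*(b + I)*(b + 3*I)*(-I*b + 1)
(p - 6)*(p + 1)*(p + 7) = p^3 + 2*p^2 - 41*p - 42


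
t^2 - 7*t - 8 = (t - 8)*(t + 1)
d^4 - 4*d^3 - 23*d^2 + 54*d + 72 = (d - 6)*(d - 3)*(d + 1)*(d + 4)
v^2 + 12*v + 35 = (v + 5)*(v + 7)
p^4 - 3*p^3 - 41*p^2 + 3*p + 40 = (p - 8)*(p - 1)*(p + 1)*(p + 5)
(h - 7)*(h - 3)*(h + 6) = h^3 - 4*h^2 - 39*h + 126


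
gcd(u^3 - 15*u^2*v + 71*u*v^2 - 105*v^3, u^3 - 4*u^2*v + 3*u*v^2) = u - 3*v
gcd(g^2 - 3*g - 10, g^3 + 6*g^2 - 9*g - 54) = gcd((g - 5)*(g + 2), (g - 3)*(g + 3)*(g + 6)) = 1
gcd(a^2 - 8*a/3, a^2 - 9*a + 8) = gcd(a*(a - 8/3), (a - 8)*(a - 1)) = 1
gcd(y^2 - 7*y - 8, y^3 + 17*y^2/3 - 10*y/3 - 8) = y + 1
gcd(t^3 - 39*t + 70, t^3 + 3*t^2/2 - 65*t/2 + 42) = t + 7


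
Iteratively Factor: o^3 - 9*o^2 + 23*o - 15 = (o - 3)*(o^2 - 6*o + 5) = (o - 5)*(o - 3)*(o - 1)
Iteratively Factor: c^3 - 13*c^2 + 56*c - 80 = (c - 4)*(c^2 - 9*c + 20) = (c - 4)^2*(c - 5)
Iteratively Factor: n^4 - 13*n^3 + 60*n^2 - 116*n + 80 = (n - 5)*(n^3 - 8*n^2 + 20*n - 16) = (n - 5)*(n - 4)*(n^2 - 4*n + 4) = (n - 5)*(n - 4)*(n - 2)*(n - 2)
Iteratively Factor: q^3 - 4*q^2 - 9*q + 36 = (q - 4)*(q^2 - 9) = (q - 4)*(q - 3)*(q + 3)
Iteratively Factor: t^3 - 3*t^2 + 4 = (t - 2)*(t^2 - t - 2) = (t - 2)*(t + 1)*(t - 2)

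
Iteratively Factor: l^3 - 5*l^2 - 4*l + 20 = (l - 2)*(l^2 - 3*l - 10) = (l - 5)*(l - 2)*(l + 2)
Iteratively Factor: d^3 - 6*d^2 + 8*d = (d - 2)*(d^2 - 4*d) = d*(d - 2)*(d - 4)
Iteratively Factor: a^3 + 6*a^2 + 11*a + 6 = (a + 3)*(a^2 + 3*a + 2) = (a + 2)*(a + 3)*(a + 1)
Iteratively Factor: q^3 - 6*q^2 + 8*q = (q)*(q^2 - 6*q + 8) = q*(q - 4)*(q - 2)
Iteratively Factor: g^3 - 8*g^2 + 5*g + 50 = (g + 2)*(g^2 - 10*g + 25) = (g - 5)*(g + 2)*(g - 5)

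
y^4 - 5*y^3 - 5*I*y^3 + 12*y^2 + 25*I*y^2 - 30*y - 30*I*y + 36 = (y - 3)*(y - 2)*(y - 6*I)*(y + I)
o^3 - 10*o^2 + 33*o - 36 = (o - 4)*(o - 3)^2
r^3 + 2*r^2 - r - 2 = (r - 1)*(r + 1)*(r + 2)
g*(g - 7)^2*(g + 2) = g^4 - 12*g^3 + 21*g^2 + 98*g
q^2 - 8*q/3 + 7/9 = (q - 7/3)*(q - 1/3)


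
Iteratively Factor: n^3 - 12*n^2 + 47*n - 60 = (n - 4)*(n^2 - 8*n + 15) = (n - 5)*(n - 4)*(n - 3)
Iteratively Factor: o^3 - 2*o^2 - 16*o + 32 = (o - 4)*(o^2 + 2*o - 8) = (o - 4)*(o + 4)*(o - 2)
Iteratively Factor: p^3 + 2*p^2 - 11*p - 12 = (p + 4)*(p^2 - 2*p - 3) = (p + 1)*(p + 4)*(p - 3)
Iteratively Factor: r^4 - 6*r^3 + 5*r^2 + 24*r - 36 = (r + 2)*(r^3 - 8*r^2 + 21*r - 18) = (r - 3)*(r + 2)*(r^2 - 5*r + 6) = (r - 3)*(r - 2)*(r + 2)*(r - 3)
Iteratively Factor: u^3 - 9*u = (u)*(u^2 - 9) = u*(u + 3)*(u - 3)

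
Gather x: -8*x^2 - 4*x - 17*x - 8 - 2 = -8*x^2 - 21*x - 10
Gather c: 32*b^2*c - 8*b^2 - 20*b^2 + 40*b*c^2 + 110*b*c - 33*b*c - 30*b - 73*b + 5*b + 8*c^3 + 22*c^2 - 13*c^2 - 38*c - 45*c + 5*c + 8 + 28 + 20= -28*b^2 - 98*b + 8*c^3 + c^2*(40*b + 9) + c*(32*b^2 + 77*b - 78) + 56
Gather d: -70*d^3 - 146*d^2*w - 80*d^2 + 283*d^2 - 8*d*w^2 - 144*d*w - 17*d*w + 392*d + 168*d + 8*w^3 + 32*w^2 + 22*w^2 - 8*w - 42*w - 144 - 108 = -70*d^3 + d^2*(203 - 146*w) + d*(-8*w^2 - 161*w + 560) + 8*w^3 + 54*w^2 - 50*w - 252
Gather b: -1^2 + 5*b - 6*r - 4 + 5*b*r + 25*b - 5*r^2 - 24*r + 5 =b*(5*r + 30) - 5*r^2 - 30*r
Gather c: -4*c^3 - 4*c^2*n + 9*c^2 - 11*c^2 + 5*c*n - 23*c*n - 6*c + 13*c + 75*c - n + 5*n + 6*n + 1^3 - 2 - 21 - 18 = -4*c^3 + c^2*(-4*n - 2) + c*(82 - 18*n) + 10*n - 40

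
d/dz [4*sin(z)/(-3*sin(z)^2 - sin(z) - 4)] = 4*(3*sin(z)^2 - 4)*cos(z)/(3*sin(z)^2 + sin(z) + 4)^2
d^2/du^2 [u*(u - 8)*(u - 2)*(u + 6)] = 12*u^2 - 24*u - 88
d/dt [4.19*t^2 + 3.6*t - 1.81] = 8.38*t + 3.6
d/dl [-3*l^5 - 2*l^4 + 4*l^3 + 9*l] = -15*l^4 - 8*l^3 + 12*l^2 + 9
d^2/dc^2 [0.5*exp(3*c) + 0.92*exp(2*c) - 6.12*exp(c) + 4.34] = (4.5*exp(2*c) + 3.68*exp(c) - 6.12)*exp(c)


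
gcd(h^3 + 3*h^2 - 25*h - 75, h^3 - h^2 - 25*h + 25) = h^2 - 25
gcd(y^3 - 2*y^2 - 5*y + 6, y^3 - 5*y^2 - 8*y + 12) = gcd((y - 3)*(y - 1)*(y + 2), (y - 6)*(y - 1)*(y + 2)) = y^2 + y - 2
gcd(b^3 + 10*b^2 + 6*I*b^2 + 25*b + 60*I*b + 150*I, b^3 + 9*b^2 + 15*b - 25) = b^2 + 10*b + 25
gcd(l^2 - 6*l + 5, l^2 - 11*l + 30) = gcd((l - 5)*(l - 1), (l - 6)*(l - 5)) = l - 5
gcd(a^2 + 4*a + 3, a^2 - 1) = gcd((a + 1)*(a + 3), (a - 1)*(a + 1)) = a + 1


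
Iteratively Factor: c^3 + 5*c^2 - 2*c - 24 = (c + 3)*(c^2 + 2*c - 8) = (c + 3)*(c + 4)*(c - 2)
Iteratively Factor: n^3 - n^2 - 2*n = (n + 1)*(n^2 - 2*n) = n*(n + 1)*(n - 2)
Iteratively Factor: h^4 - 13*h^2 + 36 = (h + 3)*(h^3 - 3*h^2 - 4*h + 12) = (h + 2)*(h + 3)*(h^2 - 5*h + 6) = (h - 2)*(h + 2)*(h + 3)*(h - 3)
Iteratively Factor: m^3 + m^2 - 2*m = (m + 2)*(m^2 - m) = m*(m + 2)*(m - 1)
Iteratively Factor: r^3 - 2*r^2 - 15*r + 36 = (r - 3)*(r^2 + r - 12) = (r - 3)*(r + 4)*(r - 3)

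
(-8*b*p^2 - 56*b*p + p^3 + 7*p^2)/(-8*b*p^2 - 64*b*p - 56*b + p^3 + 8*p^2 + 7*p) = p/(p + 1)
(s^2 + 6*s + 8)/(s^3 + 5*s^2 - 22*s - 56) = (s + 4)/(s^2 + 3*s - 28)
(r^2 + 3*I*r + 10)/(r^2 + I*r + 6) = (r + 5*I)/(r + 3*I)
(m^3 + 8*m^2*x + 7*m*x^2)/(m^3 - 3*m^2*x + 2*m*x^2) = (m^2 + 8*m*x + 7*x^2)/(m^2 - 3*m*x + 2*x^2)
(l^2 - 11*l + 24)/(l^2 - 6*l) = (l^2 - 11*l + 24)/(l*(l - 6))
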